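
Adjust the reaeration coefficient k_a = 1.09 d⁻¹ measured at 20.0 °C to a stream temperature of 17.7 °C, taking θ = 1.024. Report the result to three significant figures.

k_a(T₂) = k_a(T₁) · θ^(T₂−T₁) = 1.09 × 1.024^(17.7−20.0)
= 1.09 × 1.024^-2.30 = 1.09 × 0.9469 = 1.032 d⁻¹.

k_a ≈ 1.03 d⁻¹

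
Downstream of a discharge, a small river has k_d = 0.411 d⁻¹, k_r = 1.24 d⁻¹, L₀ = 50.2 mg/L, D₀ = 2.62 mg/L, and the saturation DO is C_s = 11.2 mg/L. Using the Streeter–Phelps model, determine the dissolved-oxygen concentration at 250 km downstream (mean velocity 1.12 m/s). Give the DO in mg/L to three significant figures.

DO ≈ 3.50 mg/L

Travel time t = x/v = 250 km / (1.12 m/s) = 250000 m / 1.12 m/s = 223200 s = 2.583 d.
k_d L₀/(k_r−k_d) = 0.411×50.2/(1.24−0.411) = 20.63/0.8290 = 24.89 mg/L.
e^(−k_d t) = e^(−0.411×2.583) = 0.3458; e^(−k_r t) = e^(−1.24×2.583) = 0.04062.
D = 24.89 × (0.3458 − 0.04062) + 2.62 × 0.04062 = 7.596 + 0.1064 = 7.702 mg/L.
DO = C_s − D = 11.2 − 7.702 = 3.498 mg/L.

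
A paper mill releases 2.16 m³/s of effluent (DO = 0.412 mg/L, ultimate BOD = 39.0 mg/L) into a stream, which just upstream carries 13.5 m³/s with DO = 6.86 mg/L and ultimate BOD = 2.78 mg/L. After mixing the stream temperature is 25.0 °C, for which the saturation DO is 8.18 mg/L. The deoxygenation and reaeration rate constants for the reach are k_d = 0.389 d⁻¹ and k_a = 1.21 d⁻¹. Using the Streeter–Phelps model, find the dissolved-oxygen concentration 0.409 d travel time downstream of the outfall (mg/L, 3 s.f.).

Mixed DO = (13.5×6.86 + 2.16×0.412)/(13.5+2.16) = 93.50/15.66 = 5.971 mg/L.
Mixed L₀ = (13.5×2.78 + 2.16×39.0)/(15.66) = 121.8/15.66 = 7.776 mg/L.
Initial deficit D₀ = C_s − DO₀ = 8.18 − 5.971 = 2.209 mg/L.
D(0.409) = [0.389×7.776/(1.21−0.389)](e^(−0.389×0.409) − e^(−1.21×0.409)) + 2.209 e^(−1.21×0.409)
= 3.684 × (0.8529 − 0.6096) + 2.209 × 0.6096 = 2.243 mg/L.
DO = 8.18 − 2.243 = 5.937 mg/L.

DO ≈ 5.94 mg/L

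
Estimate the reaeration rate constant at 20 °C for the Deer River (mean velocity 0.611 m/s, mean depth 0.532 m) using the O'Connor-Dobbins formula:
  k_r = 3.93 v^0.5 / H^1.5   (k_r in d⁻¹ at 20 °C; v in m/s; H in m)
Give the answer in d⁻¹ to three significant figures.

k_r = 3.93 × 0.611^0.5 / 0.532^1.5 = 3.93 × 0.7817 / 0.3880 = 7.917 d⁻¹.

k_r ≈ 7.92 d⁻¹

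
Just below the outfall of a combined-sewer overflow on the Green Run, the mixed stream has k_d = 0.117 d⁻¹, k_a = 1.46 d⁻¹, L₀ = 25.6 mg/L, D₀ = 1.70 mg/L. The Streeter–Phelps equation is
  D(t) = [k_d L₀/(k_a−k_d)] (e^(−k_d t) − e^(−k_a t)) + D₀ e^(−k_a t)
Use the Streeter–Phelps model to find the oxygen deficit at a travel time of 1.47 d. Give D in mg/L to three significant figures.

k_d L₀/(k_a−k_d) = 0.117×25.6/(1.46−0.117) = 2.995/1.343 = 2.230 mg/L.
e^(−k_d t) = e^(−0.117×1.470) = 0.8420; e^(−k_a t) = e^(−1.46×1.470) = 0.1169.
D = 2.230 × (0.8420 − 0.1169) + 1.70 × 0.1169 = 1.617 + 0.1988 = 1.816 mg/L.

D ≈ 1.82 mg/L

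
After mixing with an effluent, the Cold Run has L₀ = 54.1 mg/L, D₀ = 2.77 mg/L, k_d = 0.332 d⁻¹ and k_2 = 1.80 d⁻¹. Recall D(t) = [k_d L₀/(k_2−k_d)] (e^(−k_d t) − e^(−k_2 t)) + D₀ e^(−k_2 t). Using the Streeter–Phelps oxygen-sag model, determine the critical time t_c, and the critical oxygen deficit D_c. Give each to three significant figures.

t_c ≈ 0.977 d; D_c ≈ 7.22 mg/L

At the critical point dD/dt = 0, so k_d L₀ e^(−k_d t) = k_2 D. Substituting D(t) from the Streeter–Phelps equation and solving for t gives
t_c = ln[(k_2/k_d)(1 − D₀(k_2−k_d)/(k_d L₀))] / (k_2−k_d).
Here k_2−k_d = 1.468 d⁻¹ and 1 − D₀(k_2−k_d)/(k_d L₀) = 1 − 2.77×1.468/(0.332×54.1) = 0.7736, so
t_c = ln(5.422 × 0.7736) / 1.468 = 1.434 / 1.468 = 0.9766 d.
D_c = (k_d/k_2) L₀ e^(−k_d t_c) = (0.332/1.80) × 54.1 × e^(−0.332×0.9766) = 0.1844 × 54.1 × 0.7231 = 7.215 mg/L.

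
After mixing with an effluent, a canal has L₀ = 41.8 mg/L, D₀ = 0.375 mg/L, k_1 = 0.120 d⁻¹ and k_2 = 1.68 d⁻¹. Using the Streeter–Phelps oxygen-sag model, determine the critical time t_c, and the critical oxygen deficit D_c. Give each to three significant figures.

At the critical point dD/dt = 0, so k_1 L₀ e^(−k_1 t) = k_2 D. Substituting D(t) from the Streeter–Phelps equation and solving for t gives
t_c = ln[(k_2/k_1)(1 − D₀(k_2−k_1)/(k_1 L₀))] / (k_2−k_1).
Here k_2−k_1 = 1.560 d⁻¹ and 1 − D₀(k_2−k_1)/(k_1 L₀) = 1 − 0.375×1.560/(0.120×41.8) = 0.8834, so
t_c = ln(14.00 × 0.8834) / 1.560 = 2.515 / 1.560 = 1.612 d.
L(t_c) = L₀ e^(−k_1 t_c) = 41.8 × 0.8241 = 34.45 mg/L, and at the critical point k_2 D_c = k_1 L, so D_c = (0.120/1.68) × 34.45 = 2.461 mg/L.

t_c ≈ 1.61 d; D_c ≈ 2.46 mg/L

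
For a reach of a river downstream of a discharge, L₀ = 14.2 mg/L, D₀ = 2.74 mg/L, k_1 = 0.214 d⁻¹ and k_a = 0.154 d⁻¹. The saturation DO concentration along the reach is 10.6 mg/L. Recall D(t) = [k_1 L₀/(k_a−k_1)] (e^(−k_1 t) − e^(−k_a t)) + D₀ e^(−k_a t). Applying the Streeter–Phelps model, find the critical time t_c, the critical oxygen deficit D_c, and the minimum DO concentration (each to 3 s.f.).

At the critical point dD/dt = 0, so k_1 L₀ e^(−k_1 t) = k_a D. Substituting D(t) from the Streeter–Phelps equation and solving for t gives
t_c = ln[(k_a/k_1)(1 − D₀(k_a−k_1)/(k_1 L₀))] / (k_a−k_1).
Here k_a−k_1 = -0.06000 d⁻¹ and 1 − D₀(k_a−k_1)/(k_1 L₀) = 1 − 2.74×-0.06000/(0.214×14.2) = 1.054, so
t_c = ln(0.7196 × 1.054) / -0.06000 = -0.2763 / -0.06000 = 4.606 d.
D_c = (k_1/k_a) L₀ e^(−k_1 t_c) = (0.214/0.154) × 14.2 × e^(−0.214×4.606) = 1.390 × 14.2 × 0.3732 = 7.364 mg/L.
Minimum DO = C_s − D_c = 10.6 − 7.364 = 3.236 mg/L.

t_c ≈ 4.61 d; D_c ≈ 7.36 mg/L; min DO ≈ 3.24 mg/L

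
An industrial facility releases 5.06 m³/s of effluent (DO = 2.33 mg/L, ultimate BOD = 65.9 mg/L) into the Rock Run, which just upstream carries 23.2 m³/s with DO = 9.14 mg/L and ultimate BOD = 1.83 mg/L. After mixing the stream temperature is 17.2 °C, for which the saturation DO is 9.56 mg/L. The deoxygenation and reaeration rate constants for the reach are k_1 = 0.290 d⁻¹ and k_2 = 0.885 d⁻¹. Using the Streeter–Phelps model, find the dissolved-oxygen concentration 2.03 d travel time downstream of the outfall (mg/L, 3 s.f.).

Mixed DO = (23.2×9.14 + 5.06×2.33)/(23.2+5.06) = 223.8/28.26 = 7.921 mg/L.
Mixed L₀ = (23.2×1.83 + 5.06×65.9)/(28.26) = 375.9/28.26 = 13.30 mg/L.
Initial deficit D₀ = C_s − DO₀ = 9.56 − 7.921 = 1.639 mg/L.
D(2.03) = [0.290×13.30/(0.885−0.290)](e^(−0.290×2.03) − e^(−0.885×2.03)) + 1.639 e^(−0.885×2.03)
= 6.483 × (0.5550 − 0.1659) + 1.639 × 0.1659 = 2.795 mg/L.
DO = 9.56 − 2.795 = 6.765 mg/L.

DO ≈ 6.76 mg/L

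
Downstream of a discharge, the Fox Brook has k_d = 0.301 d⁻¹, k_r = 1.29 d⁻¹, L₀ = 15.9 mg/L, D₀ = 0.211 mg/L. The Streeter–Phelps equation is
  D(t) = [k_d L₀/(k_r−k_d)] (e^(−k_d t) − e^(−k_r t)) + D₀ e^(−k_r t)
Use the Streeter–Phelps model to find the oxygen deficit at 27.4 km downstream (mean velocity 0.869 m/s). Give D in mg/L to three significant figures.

Travel time t = x/v = 27.4 km / (0.869 m/s) = 27400 m / 0.869 m/s = 31530 s = 0.3649 d.
k_d L₀/(k_r−k_d) = 0.301×15.9/(1.29−0.301) = 4.786/0.9890 = 4.839 mg/L.
e^(−k_d t) = e^(−0.301×0.3649) = 0.8960; e^(−k_r t) = e^(−1.29×0.3649) = 0.6245.
D = 4.839 × (0.8960 − 0.6245) + 0.211 × 0.6245 = 1.314 + 0.1318 = 1.445 mg/L.

D ≈ 1.45 mg/L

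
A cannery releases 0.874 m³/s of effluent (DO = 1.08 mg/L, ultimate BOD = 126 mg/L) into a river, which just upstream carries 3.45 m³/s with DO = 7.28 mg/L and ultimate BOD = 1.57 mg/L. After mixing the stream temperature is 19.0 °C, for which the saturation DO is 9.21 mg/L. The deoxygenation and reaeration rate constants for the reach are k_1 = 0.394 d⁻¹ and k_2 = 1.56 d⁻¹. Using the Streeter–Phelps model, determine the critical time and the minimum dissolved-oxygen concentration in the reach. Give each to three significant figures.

t_c ≈ 0.807 d; minimum DO ≈ 4.30 mg/L

Mixed DO = (3.45×7.28 + 0.874×1.08)/(3.45+0.874) = 26.06/4.324 = 6.027 mg/L.
Mixed L₀ = (3.45×1.57 + 0.874×126)/(4.324) = 115.5/4.324 = 26.72 mg/L.
Initial deficit D₀ = C_s − DO₀ = 9.21 − 6.027 = 3.183 mg/L.
t_c = (1/1.166) ln[(1.56/0.394)(1 − 3.183×1.166/(0.394×26.72))] = 0.8576 × ln(2.564) = 0.8074 d.
D_c = (0.394/1.56) × 26.72 × e^(−0.394×0.8074) = 0.2526 × 26.72 × 0.7275 = 4.910 mg/L.
Minimum DO = 9.21 − 4.910 = 4.300 mg/L.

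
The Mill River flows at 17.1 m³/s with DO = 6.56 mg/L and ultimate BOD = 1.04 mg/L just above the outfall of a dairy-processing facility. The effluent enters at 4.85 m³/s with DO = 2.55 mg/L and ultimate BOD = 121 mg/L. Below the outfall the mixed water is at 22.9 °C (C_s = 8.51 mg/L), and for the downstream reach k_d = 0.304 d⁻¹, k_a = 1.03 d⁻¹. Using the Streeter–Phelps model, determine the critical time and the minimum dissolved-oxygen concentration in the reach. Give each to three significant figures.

t_c ≈ 1.29 d; minimum DO ≈ 3.02 mg/L

Mixed DO = (17.1×6.56 + 4.85×2.55)/(17.1+4.85) = 124.5/21.95 = 5.674 mg/L.
Mixed L₀ = (17.1×1.04 + 4.85×121)/(21.95) = 604.6/21.95 = 27.55 mg/L.
Initial deficit D₀ = C_s − DO₀ = 8.51 − 5.674 = 2.836 mg/L.
t_c = (1/0.7260) ln[(1.03/0.304)(1 − 2.836×0.7260/(0.304×27.55))] = 1.377 × ln(2.555) = 1.292 d.
D_c = (0.304/1.03) × 27.55 × e^(−0.304×1.292) = 0.2951 × 27.55 × 0.6752 = 5.489 mg/L.
Minimum DO = 8.51 − 5.489 = 3.021 mg/L.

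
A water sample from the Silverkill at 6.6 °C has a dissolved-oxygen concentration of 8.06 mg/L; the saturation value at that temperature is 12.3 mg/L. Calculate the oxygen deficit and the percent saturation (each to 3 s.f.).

D ≈ 4.24 mg/L; 65.5 % saturation

D = C_s − C = 12.3 − 8.06 = 4.24 mg/L.
% saturation = 8.06/12.3 × 100 = 65.5 %.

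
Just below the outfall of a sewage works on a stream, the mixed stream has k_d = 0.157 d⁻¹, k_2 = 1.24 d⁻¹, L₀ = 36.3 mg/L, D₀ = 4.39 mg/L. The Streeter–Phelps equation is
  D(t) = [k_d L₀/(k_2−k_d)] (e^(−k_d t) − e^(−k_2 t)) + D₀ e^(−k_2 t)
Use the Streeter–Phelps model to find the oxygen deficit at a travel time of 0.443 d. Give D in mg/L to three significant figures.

k_d L₀/(k_2−k_d) = 0.157×36.3/(1.24−0.157) = 5.699/1.083 = 5.262 mg/L.
e^(−k_d t) = e^(−0.157×0.4430) = 0.9328; e^(−k_2 t) = e^(−1.24×0.4430) = 0.5773.
D = 5.262 × (0.9328 − 0.5773) + 4.39 × 0.5773 = 1.871 + 2.535 = 4.405 mg/L.

D ≈ 4.41 mg/L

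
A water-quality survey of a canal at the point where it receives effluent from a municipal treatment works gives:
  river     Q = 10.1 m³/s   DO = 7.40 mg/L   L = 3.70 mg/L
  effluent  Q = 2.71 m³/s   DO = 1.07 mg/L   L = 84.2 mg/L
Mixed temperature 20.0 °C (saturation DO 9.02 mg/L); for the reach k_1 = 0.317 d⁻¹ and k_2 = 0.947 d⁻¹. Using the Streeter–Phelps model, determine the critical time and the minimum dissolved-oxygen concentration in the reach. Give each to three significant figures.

t_c ≈ 1.21 d; minimum DO ≈ 4.29 mg/L

Mixed DO = (10.1×7.40 + 2.71×1.07)/(10.1+2.71) = 77.64/12.81 = 6.061 mg/L.
Mixed L₀ = (10.1×3.70 + 2.71×84.2)/(12.81) = 265.6/12.81 = 20.73 mg/L.
Initial deficit D₀ = C_s − DO₀ = 9.02 − 6.061 = 2.959 mg/L.
t_c = (1/0.6300) ln[(0.947/0.317)(1 − 2.959×0.6300/(0.317×20.73))] = 1.587 × ln(2.140) = 1.208 d.
D_c = (0.317/0.947) × 20.73 × e^(−0.317×1.208) = 0.3347 × 20.73 × 0.6820 = 4.732 mg/L.
Minimum DO = 9.02 − 4.732 = 4.288 mg/L.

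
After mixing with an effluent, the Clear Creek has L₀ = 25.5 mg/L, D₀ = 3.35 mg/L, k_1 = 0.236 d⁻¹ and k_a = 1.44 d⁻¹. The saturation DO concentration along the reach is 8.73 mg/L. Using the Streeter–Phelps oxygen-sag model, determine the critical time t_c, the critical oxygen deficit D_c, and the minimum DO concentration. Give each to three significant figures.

At the critical point dD/dt = 0, so k_1 L₀ e^(−k_1 t) = k_a D. Substituting D(t) from the Streeter–Phelps equation and solving for t gives
t_c = ln[(k_a/k_1)(1 − D₀(k_a−k_1)/(k_1 L₀))] / (k_a−k_1).
Here k_a−k_1 = 1.204 d⁻¹ and 1 − D₀(k_a−k_1)/(k_1 L₀) = 1 − 3.35×1.204/(0.236×25.5) = 0.3298, so
t_c = ln(6.102 × 0.3298) / 1.204 = 0.6992 / 1.204 = 0.5808 d.
D_c = (k_1/k_a) L₀ e^(−k_1 t_c) = (0.236/1.44) × 25.5 × e^(−0.236×0.5808) = 0.1639 × 25.5 × 0.8719 = 3.644 mg/L.
Minimum DO = C_s − D_c = 8.73 − 3.644 = 5.086 mg/L.

t_c ≈ 0.581 d; D_c ≈ 3.64 mg/L; min DO ≈ 5.09 mg/L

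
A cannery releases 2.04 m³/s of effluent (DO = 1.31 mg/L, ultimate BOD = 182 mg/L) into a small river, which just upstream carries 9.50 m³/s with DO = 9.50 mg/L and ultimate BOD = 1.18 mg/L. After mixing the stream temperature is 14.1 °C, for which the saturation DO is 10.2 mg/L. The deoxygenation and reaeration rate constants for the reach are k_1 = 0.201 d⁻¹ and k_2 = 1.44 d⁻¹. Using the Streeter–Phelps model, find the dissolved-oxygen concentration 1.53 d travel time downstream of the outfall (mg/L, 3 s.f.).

Mixed DO = (9.50×9.50 + 2.04×1.31)/(9.50+2.04) = 92.92/11.54 = 8.052 mg/L.
Mixed L₀ = (9.50×1.18 + 2.04×182)/(11.54) = 382.5/11.54 = 33.14 mg/L.
Initial deficit D₀ = C_s − DO₀ = 10.2 − 8.052 = 2.148 mg/L.
D(1.53) = [0.201×33.14/(1.44−0.201)](e^(−0.201×1.53) − e^(−1.44×1.53)) + 2.148 e^(−1.44×1.53)
= 5.377 × (0.7353 − 0.1104) + 2.148 × 0.1104 = 3.597 mg/L.
DO = 10.2 − 3.597 = 6.603 mg/L.

DO ≈ 6.60 mg/L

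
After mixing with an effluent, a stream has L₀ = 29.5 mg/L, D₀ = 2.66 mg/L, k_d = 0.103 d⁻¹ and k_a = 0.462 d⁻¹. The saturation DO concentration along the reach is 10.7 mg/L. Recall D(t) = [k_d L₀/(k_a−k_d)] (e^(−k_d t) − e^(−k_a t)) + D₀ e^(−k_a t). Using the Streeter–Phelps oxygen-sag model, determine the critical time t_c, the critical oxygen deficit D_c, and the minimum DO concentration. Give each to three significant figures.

t_c = [1/(k_a−k_d)] ln[(k_a/k_d)(1 − D₀(k_a−k_d)/(k_d L₀))]
= [1/(0.462−0.103)] ln[(0.462/0.103)(1 − 2.66×0.3590/(0.103×29.5))]
= (1/0.3590) ln[4.485 × 0.6857] = 2.786 × ln(3.076) = 2.786 × 1.124 = 3.130 d.
L(t_c) = L₀ e^(−k_d t_c) = 29.5 × 0.7244 = 21.37 mg/L, and at the critical point k_a D_c = k_d L, so D_c = (0.103/0.462) × 21.37 = 4.765 mg/L.
Minimum DO = C_s − D_c = 10.7 − 4.765 = 5.935 mg/L.

t_c ≈ 3.13 d; D_c ≈ 4.76 mg/L; min DO ≈ 5.94 mg/L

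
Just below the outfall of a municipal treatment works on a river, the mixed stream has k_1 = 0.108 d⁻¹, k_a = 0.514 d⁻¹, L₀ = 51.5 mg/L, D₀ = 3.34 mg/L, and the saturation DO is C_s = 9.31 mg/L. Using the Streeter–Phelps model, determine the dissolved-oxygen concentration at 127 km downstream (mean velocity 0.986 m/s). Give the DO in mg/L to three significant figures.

Travel time t = x/v = 127 km / (0.986 m/s) = 127000 m / 0.986 m/s = 128800 s = 1.491 d.
k_1 L₀/(k_a−k_1) = 0.108×51.5/(0.514−0.108) = 5.562/0.4060 = 13.70 mg/L.
e^(−k_1 t) = e^(−0.108×1.491) = 0.8513; e^(−k_a t) = e^(−0.514×1.491) = 0.4647.
D = 13.70 × (0.8513 − 0.4647) + 3.34 × 0.4647 = 5.295 + 1.552 = 6.848 mg/L.
DO = C_s − D = 9.31 − 6.848 = 2.462 mg/L.

DO ≈ 2.46 mg/L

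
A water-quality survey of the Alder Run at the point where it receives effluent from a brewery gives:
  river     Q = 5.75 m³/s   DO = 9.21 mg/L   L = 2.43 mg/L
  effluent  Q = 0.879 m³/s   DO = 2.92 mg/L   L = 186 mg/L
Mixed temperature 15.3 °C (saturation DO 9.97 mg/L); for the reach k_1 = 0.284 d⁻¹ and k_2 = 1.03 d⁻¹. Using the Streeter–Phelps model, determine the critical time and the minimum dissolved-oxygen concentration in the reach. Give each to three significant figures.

t_c ≈ 1.50 d; minimum DO ≈ 5.15 mg/L

Mixed DO = (5.75×9.21 + 0.879×2.92)/(5.75+0.879) = 55.52/6.629 = 8.376 mg/L.
Mixed L₀ = (5.75×2.43 + 0.879×186)/(6.629) = 177.5/6.629 = 26.77 mg/L.
Initial deficit D₀ = C_s − DO₀ = 9.97 − 8.376 = 1.594 mg/L.
t_c = (1/0.7460) ln[(1.03/0.284)(1 − 1.594×0.7460/(0.284×26.77))] = 1.340 × ln(3.060) = 1.499 d.
D_c = (0.284/1.03) × 26.77 × e^(−0.284×1.499) = 0.2757 × 26.77 × 0.6533 = 4.822 mg/L.
Minimum DO = 9.97 − 4.822 = 5.148 mg/L.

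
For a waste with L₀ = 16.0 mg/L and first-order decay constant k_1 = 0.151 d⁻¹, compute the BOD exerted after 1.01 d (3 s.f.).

y_t = L₀(1 − e^(−k_1 t)) = 16.0 × (1 − e^(−0.151×1.01))
= 16.0 × (1 − 0.8586) = 16.0 × 0.1414 = 2.263 mg/L.

y ≈ 2.26 mg/L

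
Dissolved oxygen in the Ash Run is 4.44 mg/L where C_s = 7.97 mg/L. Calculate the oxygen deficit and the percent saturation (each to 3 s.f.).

D = C_s − C = 7.97 − 4.44 = 3.53 mg/L.
% saturation = 4.44/7.97 × 100 = 55.7 %.

D ≈ 3.53 mg/L; 55.7 % saturation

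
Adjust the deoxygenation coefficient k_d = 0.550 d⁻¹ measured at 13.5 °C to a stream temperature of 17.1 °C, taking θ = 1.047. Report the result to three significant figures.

k_d ≈ 0.649 d⁻¹

k_d(T₂) = k_d(T₁) · θ^(T₂−T₁) = 0.550 × 1.047^(17.1−13.5)
= 0.550 × 1.047^3.60 = 0.550 × 1.180 = 0.6489 d⁻¹.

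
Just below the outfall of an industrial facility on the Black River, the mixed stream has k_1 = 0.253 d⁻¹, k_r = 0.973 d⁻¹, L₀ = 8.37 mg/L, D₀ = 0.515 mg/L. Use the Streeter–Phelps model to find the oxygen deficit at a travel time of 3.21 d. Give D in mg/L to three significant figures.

k_1 L₀/(k_r−k_1) = 0.253×8.37/(0.973−0.253) = 2.118/0.7200 = 2.941 mg/L.
e^(−k_1 t) = e^(−0.253×3.210) = 0.4439; e^(−k_r t) = e^(−0.973×3.210) = 0.04401.
D = 2.941 × (0.4439 − 0.04401) + 0.515 × 0.04401 = 1.176 + 0.02267 = 1.199 mg/L.

D ≈ 1.20 mg/L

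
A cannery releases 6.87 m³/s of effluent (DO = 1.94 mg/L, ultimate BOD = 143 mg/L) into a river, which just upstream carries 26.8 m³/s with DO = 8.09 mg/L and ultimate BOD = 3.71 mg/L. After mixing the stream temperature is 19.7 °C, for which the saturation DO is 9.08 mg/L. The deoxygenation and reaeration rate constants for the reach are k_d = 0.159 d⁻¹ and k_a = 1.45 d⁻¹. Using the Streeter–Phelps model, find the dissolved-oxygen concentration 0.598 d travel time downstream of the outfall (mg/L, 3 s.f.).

DO ≈ 6.20 mg/L

Mixed DO = (26.8×8.09 + 6.87×1.94)/(26.8+6.87) = 230.1/33.67 = 6.835 mg/L.
Mixed L₀ = (26.8×3.71 + 6.87×143)/(33.67) = 1082/33.67 = 32.13 mg/L.
Initial deficit D₀ = C_s − DO₀ = 9.08 − 6.835 = 2.245 mg/L.
D(0.598) = [0.159×32.13/(1.45−0.159)](e^(−0.159×0.598) − e^(−1.45×0.598)) + 2.245 e^(−1.45×0.598)
= 3.957 × (0.9093 − 0.4202) + 2.245 × 0.4202 = 2.879 mg/L.
DO = 9.08 − 2.879 = 6.201 mg/L.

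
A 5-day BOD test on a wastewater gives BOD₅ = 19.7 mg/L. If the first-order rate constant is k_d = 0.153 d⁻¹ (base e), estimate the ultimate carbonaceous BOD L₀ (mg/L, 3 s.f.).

L₀ ≈ 36.8 mg/L

BOD₅ = L₀(1 − e^(−5k_d)) ⇒ L₀ = BOD₅ / (1 − e^(−5×0.153))
= 19.7 / (1 − 0.4653) = 19.7 / 0.5347 = 36.85 mg/L.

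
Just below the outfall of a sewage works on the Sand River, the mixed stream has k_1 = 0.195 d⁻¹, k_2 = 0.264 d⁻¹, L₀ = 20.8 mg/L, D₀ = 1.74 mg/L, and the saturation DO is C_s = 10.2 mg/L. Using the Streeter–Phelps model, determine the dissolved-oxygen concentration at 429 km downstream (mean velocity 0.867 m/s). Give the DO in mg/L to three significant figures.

DO ≈ 3.54 mg/L

Travel time t = x/v = 429 km / (0.867 m/s) = 429000 m / 0.867 m/s = 494800 s = 5.727 d.
k_1 L₀/(k_2−k_1) = 0.195×20.8/(0.264−0.195) = 4.056/0.06900 = 58.78 mg/L.
e^(−k_1 t) = e^(−0.195×5.727) = 0.3273; e^(−k_2 t) = e^(−0.264×5.727) = 0.2205.
D = 58.78 × (0.3273 − 0.2205) + 1.74 × 0.2205 = 6.281 + 0.3836 = 6.665 mg/L.
DO = C_s − D = 10.2 − 6.665 = 3.535 mg/L.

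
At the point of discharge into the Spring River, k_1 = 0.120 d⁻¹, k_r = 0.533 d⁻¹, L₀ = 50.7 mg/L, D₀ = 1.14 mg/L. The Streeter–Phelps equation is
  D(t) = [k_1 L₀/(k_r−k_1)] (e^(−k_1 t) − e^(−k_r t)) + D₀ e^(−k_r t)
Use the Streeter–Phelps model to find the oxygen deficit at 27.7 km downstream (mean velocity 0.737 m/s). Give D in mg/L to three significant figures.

Travel time t = x/v = 27.7 km / (0.737 m/s) = 27700 m / 0.737 m/s = 37580 s = 0.4350 d.
k_1 L₀/(k_r−k_1) = 0.120×50.7/(0.533−0.120) = 6.084/0.4130 = 14.73 mg/L.
e^(−k_1 t) = e^(−0.120×0.4350) = 0.9491; e^(−k_r t) = e^(−0.533×0.4350) = 0.7931.
D = 14.73 × (0.9491 − 0.7931) + 1.14 × 0.7931 = 2.299 + 0.9041 = 3.203 mg/L.

D ≈ 3.20 mg/L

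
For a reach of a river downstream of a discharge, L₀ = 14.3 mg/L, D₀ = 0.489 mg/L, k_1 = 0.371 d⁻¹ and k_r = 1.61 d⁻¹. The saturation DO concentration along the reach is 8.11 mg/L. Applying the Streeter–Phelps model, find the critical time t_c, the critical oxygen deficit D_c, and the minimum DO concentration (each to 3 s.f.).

t_c = [1/(k_r−k_1)] ln[(k_r/k_1)(1 − D₀(k_r−k_1)/(k_1 L₀))]
= [1/(1.61−0.371)] ln[(1.61/0.371)(1 − 0.489×1.239/(0.371×14.3))]
= (1/1.239) ln[4.340 × 0.8858] = 0.8071 × ln(3.844) = 0.8071 × 1.347 = 1.087 d.
L(t_c) = L₀ e^(−k_1 t_c) = 14.3 × 0.6682 = 9.555 mg/L, and at the critical point k_r D_c = k_1 L, so D_c = (0.371/1.61) × 9.555 = 2.202 mg/L.
Minimum DO = C_s − D_c = 8.11 − 2.202 = 5.908 mg/L.

t_c ≈ 1.09 d; D_c ≈ 2.20 mg/L; min DO ≈ 5.91 mg/L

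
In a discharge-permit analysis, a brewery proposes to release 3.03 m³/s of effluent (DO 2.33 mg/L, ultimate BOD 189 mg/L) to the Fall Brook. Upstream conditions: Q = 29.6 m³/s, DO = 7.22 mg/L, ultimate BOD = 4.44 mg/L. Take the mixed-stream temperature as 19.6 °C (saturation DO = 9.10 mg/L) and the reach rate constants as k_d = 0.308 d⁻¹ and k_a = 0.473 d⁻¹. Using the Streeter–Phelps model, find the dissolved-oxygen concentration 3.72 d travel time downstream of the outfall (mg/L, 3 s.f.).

Mixed DO = (29.6×7.22 + 3.03×2.33)/(29.6+3.03) = 220.8/32.63 = 6.766 mg/L.
Mixed L₀ = (29.6×4.44 + 3.03×189)/(32.63) = 704.1/32.63 = 21.58 mg/L.
Initial deficit D₀ = C_s − DO₀ = 9.10 − 6.766 = 2.334 mg/L.
D(3.72) = [0.308×21.58/(0.473−0.308)](e^(−0.308×3.72) − e^(−0.473×3.72)) + 2.334 e^(−0.473×3.72)
= 40.28 × (0.3180 − 0.1721) + 2.334 × 0.1721 = 6.277 mg/L.
DO = 9.10 − 6.277 = 2.823 mg/L.

DO ≈ 2.82 mg/L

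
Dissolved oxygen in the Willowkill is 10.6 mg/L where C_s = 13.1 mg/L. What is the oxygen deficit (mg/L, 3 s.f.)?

D = C_s − C = 13.1 − 10.6 = 2.50 mg/L.

D ≈ 2.50 mg/L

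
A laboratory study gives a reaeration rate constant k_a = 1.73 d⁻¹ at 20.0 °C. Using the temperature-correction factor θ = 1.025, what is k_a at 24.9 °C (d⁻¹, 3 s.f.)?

k_a(T₂) = k_a(T₁) · θ^(T₂−T₁) = 1.73 × 1.025^(24.9−20.0)
= 1.73 × 1.025^4.90 = 1.73 × 1.129 = 1.953 d⁻¹.

k_a ≈ 1.95 d⁻¹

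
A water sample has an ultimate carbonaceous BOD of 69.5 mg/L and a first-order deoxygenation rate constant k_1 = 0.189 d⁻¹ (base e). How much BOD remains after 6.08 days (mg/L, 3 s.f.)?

L ≈ 22.0 mg/L

L_t = L₀ e^(−k_1 t) = 69.5 × e^(−0.189×6.08) = 69.5 × 0.3169 = 22.03 mg/L.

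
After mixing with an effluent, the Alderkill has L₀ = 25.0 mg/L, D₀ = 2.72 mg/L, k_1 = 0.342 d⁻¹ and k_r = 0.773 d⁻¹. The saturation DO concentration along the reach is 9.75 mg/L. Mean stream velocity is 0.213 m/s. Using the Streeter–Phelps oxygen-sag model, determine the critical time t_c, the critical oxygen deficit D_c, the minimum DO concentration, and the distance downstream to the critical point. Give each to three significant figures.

t_c ≈ 1.55 d; D_c ≈ 6.51 mg/L; min DO ≈ 3.24 mg/L; x_c ≈ 28.5 km

At the critical point dD/dt = 0, so k_1 L₀ e^(−k_1 t) = k_r D. Substituting D(t) from the Streeter–Phelps equation and solving for t gives
t_c = ln[(k_r/k_1)(1 − D₀(k_r−k_1)/(k_1 L₀))] / (k_r−k_1).
Here k_r−k_1 = 0.4310 d⁻¹ and 1 − D₀(k_r−k_1)/(k_1 L₀) = 1 − 2.72×0.4310/(0.342×25.0) = 0.8629, so
t_c = ln(2.260 × 0.8629) / 0.4310 = 0.6680 / 0.4310 = 1.550 d.
D_c = (k_1/k_r) L₀ e^(−k_1 t_c) = (0.342/0.773) × 25.0 × e^(−0.342×1.550) = 0.4424 × 25.0 × 0.5886 = 6.510 mg/L.
Minimum DO = C_s − D_c = 9.75 − 6.510 = 3.240 mg/L.
x_c = v t_c = 0.213 m/s × 1.550 d × 86400 s/d = 28520 m ≈ 28.5 km.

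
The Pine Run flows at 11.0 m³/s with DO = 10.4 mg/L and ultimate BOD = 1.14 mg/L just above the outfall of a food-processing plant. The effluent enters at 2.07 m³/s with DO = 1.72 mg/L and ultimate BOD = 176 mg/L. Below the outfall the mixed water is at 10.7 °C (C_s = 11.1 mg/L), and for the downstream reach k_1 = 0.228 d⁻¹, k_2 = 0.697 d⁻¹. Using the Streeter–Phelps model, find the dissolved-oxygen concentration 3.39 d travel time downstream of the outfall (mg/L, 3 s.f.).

Mixed DO = (11.0×10.4 + 2.07×1.72)/(11.0+2.07) = 118.0/13.07 = 9.025 mg/L.
Mixed L₀ = (11.0×1.14 + 2.07×176)/(13.07) = 376.9/13.07 = 28.83 mg/L.
Initial deficit D₀ = C_s − DO₀ = 11.1 − 9.025 = 2.075 mg/L.
D(3.39) = [0.228×28.83/(0.697−0.228)](e^(−0.228×3.39) − e^(−0.697×3.39)) + 2.075 e^(−0.697×3.39)
= 14.02 × (0.4617 − 0.09415) + 2.075 × 0.09415 = 5.347 mg/L.
DO = 11.1 − 5.347 = 5.753 mg/L.

DO ≈ 5.75 mg/L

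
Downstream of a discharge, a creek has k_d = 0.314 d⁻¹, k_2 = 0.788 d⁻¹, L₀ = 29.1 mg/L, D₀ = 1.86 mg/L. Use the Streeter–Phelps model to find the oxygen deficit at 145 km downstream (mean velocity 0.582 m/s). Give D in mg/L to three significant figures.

Travel time t = x/v = 145 km / (0.582 m/s) = 145000 m / 0.582 m/s = 249100 s = 2.884 d.
k_d L₀/(k_2−k_d) = 0.314×29.1/(0.788−0.314) = 9.137/0.4740 = 19.28 mg/L.
e^(−k_d t) = e^(−0.314×2.884) = 0.4044; e^(−k_2 t) = e^(−0.788×2.884) = 0.1031.
D = 19.28 × (0.4044 − 0.1031) + 1.86 × 0.1031 = 5.808 + 0.1917 = 6.000 mg/L.

D ≈ 6.00 mg/L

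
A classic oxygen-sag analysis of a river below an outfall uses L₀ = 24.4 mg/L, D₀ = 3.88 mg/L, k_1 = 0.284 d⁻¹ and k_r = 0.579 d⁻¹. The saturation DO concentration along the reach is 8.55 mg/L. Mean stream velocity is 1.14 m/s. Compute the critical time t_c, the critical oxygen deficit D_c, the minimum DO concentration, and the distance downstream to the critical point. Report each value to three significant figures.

t_c ≈ 1.80 d; D_c ≈ 7.17 mg/L; min DO ≈ 1.38 mg/L; x_c ≈ 178 km

With k_r/k_1 = 2.039 and 1 − D₀(k_r−k_1)/(k_1 L₀) = 0.8348,
t_c = ln(2.039 × 0.8348) / (0.579 − 0.284) = ln(1.702) / 0.2950 = 0.5318/0.2950 = 1.803 d.
D_c = (k_1/k_r) L₀ e^(−k_1 t_c) = (0.284/0.579) × 24.4 × e^(−0.284×1.803) = 0.4905 × 24.4 × 0.5993 = 7.173 mg/L.
Minimum DO = C_s − D_c = 8.55 − 7.173 = 1.377 mg/L.
x_c = v t_c = 1.14 m/s × 1.803 d × 86400 s/d = 177600 m ≈ 178 km.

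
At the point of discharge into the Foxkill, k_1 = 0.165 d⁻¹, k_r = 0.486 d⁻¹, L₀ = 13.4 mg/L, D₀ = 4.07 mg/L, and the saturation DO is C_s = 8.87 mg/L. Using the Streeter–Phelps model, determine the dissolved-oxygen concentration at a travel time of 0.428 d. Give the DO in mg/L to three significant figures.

k_1 L₀/(k_r−k_1) = 0.165×13.4/(0.486−0.165) = 2.211/0.3210 = 6.888 mg/L.
e^(−k_1 t) = e^(−0.165×0.4280) = 0.9318; e^(−k_r t) = e^(−0.486×0.4280) = 0.8122.
D = 6.888 × (0.9318 − 0.8122) + 4.07 × 0.8122 = 0.8239 + 3.306 = 4.130 mg/L.
DO = C_s − D = 8.87 − 4.130 = 4.740 mg/L.

DO ≈ 4.74 mg/L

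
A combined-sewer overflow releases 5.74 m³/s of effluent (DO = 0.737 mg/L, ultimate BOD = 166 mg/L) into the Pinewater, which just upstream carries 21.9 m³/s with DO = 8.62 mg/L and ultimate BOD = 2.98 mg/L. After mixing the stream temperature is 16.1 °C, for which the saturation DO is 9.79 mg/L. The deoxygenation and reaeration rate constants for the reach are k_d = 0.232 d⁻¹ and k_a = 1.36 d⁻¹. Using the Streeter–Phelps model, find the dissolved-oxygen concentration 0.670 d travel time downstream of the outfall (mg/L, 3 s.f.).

DO ≈ 5.22 mg/L

Mixed DO = (21.9×8.62 + 5.74×0.737)/(21.9+5.74) = 193.0/27.64 = 6.983 mg/L.
Mixed L₀ = (21.9×2.98 + 5.74×166)/(27.64) = 1018/27.64 = 36.83 mg/L.
Initial deficit D₀ = C_s − DO₀ = 9.79 − 6.983 = 2.807 mg/L.
D(0.670) = [0.232×36.83/(1.36−0.232)](e^(−0.232×0.670) − e^(−1.36×0.670)) + 2.807 e^(−1.36×0.670)
= 7.576 × (0.8560 − 0.4020) + 2.807 × 0.4020 = 4.568 mg/L.
DO = 9.79 − 4.568 = 5.222 mg/L.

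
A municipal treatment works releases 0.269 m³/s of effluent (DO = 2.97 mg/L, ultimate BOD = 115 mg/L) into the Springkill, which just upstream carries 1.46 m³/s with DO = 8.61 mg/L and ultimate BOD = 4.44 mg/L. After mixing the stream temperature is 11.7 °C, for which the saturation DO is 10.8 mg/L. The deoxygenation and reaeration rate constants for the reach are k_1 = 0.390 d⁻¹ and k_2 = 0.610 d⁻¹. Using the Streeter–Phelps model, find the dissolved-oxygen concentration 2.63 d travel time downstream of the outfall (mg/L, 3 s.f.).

DO ≈ 4.14 mg/L

Mixed DO = (1.46×8.61 + 0.269×2.97)/(1.46+0.269) = 13.37/1.729 = 7.733 mg/L.
Mixed L₀ = (1.46×4.44 + 0.269×115)/(1.729) = 37.42/1.729 = 21.64 mg/L.
Initial deficit D₀ = C_s − DO₀ = 10.8 − 7.733 = 3.067 mg/L.
D(2.63) = [0.390×21.64/(0.610−0.390)](e^(−0.390×2.63) − e^(−0.610×2.63)) + 3.067 e^(−0.610×2.63)
= 38.36 × (0.3585 − 0.2010) + 3.067 × 0.2010 = 6.660 mg/L.
DO = 10.8 − 6.660 = 4.140 mg/L.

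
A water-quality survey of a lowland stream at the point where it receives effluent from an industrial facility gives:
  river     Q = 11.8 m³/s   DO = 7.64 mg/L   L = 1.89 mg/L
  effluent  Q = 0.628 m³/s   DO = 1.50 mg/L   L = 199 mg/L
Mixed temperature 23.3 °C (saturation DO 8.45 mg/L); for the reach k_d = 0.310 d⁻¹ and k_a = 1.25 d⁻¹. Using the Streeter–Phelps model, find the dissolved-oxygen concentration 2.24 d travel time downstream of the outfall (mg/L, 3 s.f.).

DO ≈ 6.67 mg/L

Mixed DO = (11.8×7.64 + 0.628×1.50)/(11.8+0.628) = 91.09/12.43 = 7.330 mg/L.
Mixed L₀ = (11.8×1.89 + 0.628×199)/(12.43) = 147.3/12.43 = 11.85 mg/L.
Initial deficit D₀ = C_s − DO₀ = 8.45 − 7.330 = 1.120 mg/L.
D(2.24) = [0.310×11.85/(1.25−0.310)](e^(−0.310×2.24) − e^(−1.25×2.24)) + 1.120 e^(−1.25×2.24)
= 3.908 × (0.4994 − 0.06081) + 1.120 × 0.06081 = 1.782 mg/L.
DO = 8.45 − 1.782 = 6.668 mg/L.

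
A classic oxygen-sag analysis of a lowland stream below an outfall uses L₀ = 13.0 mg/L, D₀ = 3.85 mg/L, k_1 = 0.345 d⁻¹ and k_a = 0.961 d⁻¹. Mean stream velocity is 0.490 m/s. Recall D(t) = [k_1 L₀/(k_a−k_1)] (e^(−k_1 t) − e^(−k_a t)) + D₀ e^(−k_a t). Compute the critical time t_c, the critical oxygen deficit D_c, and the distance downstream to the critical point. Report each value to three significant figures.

At the critical point dD/dt = 0, so k_1 L₀ e^(−k_1 t) = k_a D. Substituting D(t) from the Streeter–Phelps equation and solving for t gives
t_c = ln[(k_a/k_1)(1 − D₀(k_a−k_1)/(k_1 L₀))] / (k_a−k_1).
Here k_a−k_1 = 0.6160 d⁻¹ and 1 − D₀(k_a−k_1)/(k_1 L₀) = 1 − 3.85×0.6160/(0.345×13.0) = 0.4712, so
t_c = ln(2.786 × 0.4712) / 0.6160 = 0.2720 / 0.6160 = 0.4415 d.
L(t_c) = L₀ e^(−k_1 t_c) = 13.0 × 0.8587 = 11.16 mg/L, and at the critical point k_a D_c = k_1 L, so D_c = (0.345/0.961) × 11.16 = 4.008 mg/L.
x_c = v t_c = 0.490 m/s × 0.4415 d × 86400 s/d = 18690 m ≈ 18.7 km.

t_c ≈ 0.442 d; D_c ≈ 4.01 mg/L; x_c ≈ 18.7 km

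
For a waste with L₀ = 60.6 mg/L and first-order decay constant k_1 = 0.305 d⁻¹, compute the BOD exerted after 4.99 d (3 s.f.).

y_t = L₀(1 − e^(−k_1 t)) = 60.6 × (1 − e^(−0.305×4.99))
= 60.6 × (1 − 0.2183) = 60.6 × 0.7817 = 47.37 mg/L.

y ≈ 47.4 mg/L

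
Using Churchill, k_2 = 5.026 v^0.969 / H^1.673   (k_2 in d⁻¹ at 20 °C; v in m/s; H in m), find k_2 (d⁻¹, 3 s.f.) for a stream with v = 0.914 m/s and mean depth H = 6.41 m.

k_2 = 5.026 × 0.914^0.969 / 6.41^1.673 = 5.026 × 0.9166 / 22.38 = 0.2058 d⁻¹.

k_2 ≈ 0.206 d⁻¹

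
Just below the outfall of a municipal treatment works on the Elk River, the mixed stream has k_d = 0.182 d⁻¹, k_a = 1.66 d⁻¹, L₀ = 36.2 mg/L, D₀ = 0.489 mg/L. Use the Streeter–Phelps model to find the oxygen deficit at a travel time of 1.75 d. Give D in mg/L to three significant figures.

k_d L₀/(k_a−k_d) = 0.182×36.2/(1.66−0.182) = 6.588/1.478 = 4.458 mg/L.
e^(−k_d t) = e^(−0.182×1.750) = 0.7272; e^(−k_a t) = e^(−1.66×1.750) = 0.05475.
D = 4.458 × (0.7272 − 0.05475) + 0.489 × 0.05475 = 2.998 + 0.02677 = 3.024 mg/L.

D ≈ 3.02 mg/L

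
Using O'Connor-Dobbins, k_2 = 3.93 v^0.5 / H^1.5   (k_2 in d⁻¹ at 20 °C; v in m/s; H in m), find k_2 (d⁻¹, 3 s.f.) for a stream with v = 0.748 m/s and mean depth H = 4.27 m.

k_2 ≈ 0.385 d⁻¹

k_2 = 3.93 × 0.748^0.5 / 4.27^1.5 = 3.93 × 0.8649 / 8.824 = 0.3852 d⁻¹.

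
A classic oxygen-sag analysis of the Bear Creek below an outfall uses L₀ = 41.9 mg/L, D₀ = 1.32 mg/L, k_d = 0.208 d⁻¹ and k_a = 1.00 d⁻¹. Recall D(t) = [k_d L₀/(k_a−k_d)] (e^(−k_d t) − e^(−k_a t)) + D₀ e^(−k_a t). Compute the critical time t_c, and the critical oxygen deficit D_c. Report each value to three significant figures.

t_c ≈ 1.82 d; D_c ≈ 5.97 mg/L

With k_a/k_d = 4.808 and 1 − D₀(k_a−k_d)/(k_d L₀) = 0.8800,
t_c = ln(4.808 × 0.8800) / (1.00 − 0.208) = ln(4.231) / 0.7920 = 1.442/0.7920 = 1.821 d.
D_c = (k_d/k_a) L₀ e^(−k_d t_c) = (0.208/1.00) × 41.9 × e^(−0.208×1.821) = 0.2080 × 41.9 × 0.6847 = 5.967 mg/L.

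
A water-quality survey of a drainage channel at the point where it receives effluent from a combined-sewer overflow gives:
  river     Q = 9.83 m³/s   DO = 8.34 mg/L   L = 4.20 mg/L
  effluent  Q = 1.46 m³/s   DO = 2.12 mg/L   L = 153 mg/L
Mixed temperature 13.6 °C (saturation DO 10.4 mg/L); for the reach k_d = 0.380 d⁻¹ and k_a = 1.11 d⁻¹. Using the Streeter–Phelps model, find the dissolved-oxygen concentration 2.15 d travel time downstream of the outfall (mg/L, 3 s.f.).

Mixed DO = (9.83×8.34 + 1.46×2.12)/(9.83+1.46) = 85.08/11.29 = 7.536 mg/L.
Mixed L₀ = (9.83×4.20 + 1.46×153)/(11.29) = 264.7/11.29 = 23.44 mg/L.
Initial deficit D₀ = C_s − DO₀ = 10.4 − 7.536 = 2.864 mg/L.
D(2.15) = [0.380×23.44/(1.11−0.380)](e^(−0.380×2.15) − e^(−1.11×2.15)) + 2.864 e^(−1.11×2.15)
= 12.20 × (0.4418 − 0.09195) + 2.864 × 0.09195 = 4.532 mg/L.
DO = 10.4 − 4.532 = 5.868 mg/L.

DO ≈ 5.87 mg/L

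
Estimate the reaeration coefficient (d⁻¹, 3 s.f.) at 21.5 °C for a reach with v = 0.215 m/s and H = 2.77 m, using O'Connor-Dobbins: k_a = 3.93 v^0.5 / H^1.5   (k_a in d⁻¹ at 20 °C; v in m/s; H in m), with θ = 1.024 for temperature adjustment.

k_a ≈ 0.410 d⁻¹

k_a(20) = 3.93 × 0.215^0.5 / 2.77^1.5 = 3.93 × 0.4637 / 4.610 = 0.3953 d⁻¹.
k_a(21.5) = 0.3953 × 1.024^(21.5−20) = 0.3953 × 1.036 = 0.4096 d⁻¹.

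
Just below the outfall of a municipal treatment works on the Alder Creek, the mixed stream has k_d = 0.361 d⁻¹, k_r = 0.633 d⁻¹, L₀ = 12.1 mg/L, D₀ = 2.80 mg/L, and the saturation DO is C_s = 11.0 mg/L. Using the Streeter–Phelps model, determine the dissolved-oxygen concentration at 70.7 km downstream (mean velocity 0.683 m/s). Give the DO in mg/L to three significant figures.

Travel time t = x/v = 70.7 km / (0.683 m/s) = 70700 m / 0.683 m/s = 103500 s = 1.198 d.
k_d L₀/(k_r−k_d) = 0.361×12.1/(0.633−0.361) = 4.368/0.2720 = 16.06 mg/L.
e^(−k_d t) = e^(−0.361×1.198) = 0.6489; e^(−k_r t) = e^(−0.633×1.198) = 0.4684.
D = 16.06 × (0.6489 − 0.4684) + 2.80 × 0.4684 = 2.898 + 1.312 = 4.210 mg/L.
DO = C_s − D = 11.0 − 4.210 = 6.790 mg/L.

DO ≈ 6.79 mg/L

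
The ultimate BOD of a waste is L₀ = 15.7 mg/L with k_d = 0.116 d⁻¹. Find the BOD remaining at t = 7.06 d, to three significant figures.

L ≈ 6.92 mg/L

L_t = L₀ e^(−k_d t) = 15.7 × e^(−0.116×7.06) = 15.7 × 0.4409 = 6.922 mg/L.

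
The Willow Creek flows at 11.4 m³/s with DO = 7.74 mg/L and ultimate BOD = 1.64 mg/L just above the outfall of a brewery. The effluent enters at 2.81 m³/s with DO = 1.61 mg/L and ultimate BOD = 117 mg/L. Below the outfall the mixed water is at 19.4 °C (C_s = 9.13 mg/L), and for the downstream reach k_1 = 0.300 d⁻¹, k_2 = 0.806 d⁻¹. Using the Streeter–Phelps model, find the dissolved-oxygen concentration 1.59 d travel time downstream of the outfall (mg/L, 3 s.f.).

Mixed DO = (11.4×7.74 + 2.81×1.61)/(11.4+2.81) = 92.76/14.21 = 6.528 mg/L.
Mixed L₀ = (11.4×1.64 + 2.81×117)/(14.21) = 347.5/14.21 = 24.45 mg/L.
Initial deficit D₀ = C_s − DO₀ = 9.13 − 6.528 = 2.602 mg/L.
D(1.59) = [0.300×24.45/(0.806−0.300)](e^(−0.300×1.59) − e^(−0.806×1.59)) + 2.602 e^(−0.806×1.59)
= 14.50 × (0.6206 − 0.2776) + 2.602 × 0.2776 = 5.695 mg/L.
DO = 9.13 − 5.695 = 3.435 mg/L.

DO ≈ 3.43 mg/L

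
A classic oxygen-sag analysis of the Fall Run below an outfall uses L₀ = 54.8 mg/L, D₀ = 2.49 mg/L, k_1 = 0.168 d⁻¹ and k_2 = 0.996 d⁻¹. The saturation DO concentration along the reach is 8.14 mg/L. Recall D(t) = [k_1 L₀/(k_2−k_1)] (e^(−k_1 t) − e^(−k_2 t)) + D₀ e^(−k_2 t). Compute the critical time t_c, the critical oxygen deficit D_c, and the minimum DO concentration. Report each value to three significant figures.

With k_2/k_1 = 5.929 and 1 − D₀(k_2−k_1)/(k_1 L₀) = 0.7761,
t_c = ln(5.929 × 0.7761) / (0.996 − 0.168) = ln(4.601) / 0.8280 = 1.526/0.8280 = 1.843 d.
L(t_c) = L₀ e^(−k_1 t_c) = 54.8 × 0.7337 = 40.21 mg/L, and at the critical point k_2 D_c = k_1 L, so D_c = (0.168/0.996) × 40.21 = 6.782 mg/L.
Minimum DO = C_s − D_c = 8.14 − 6.782 = 1.358 mg/L.

t_c ≈ 1.84 d; D_c ≈ 6.78 mg/L; min DO ≈ 1.36 mg/L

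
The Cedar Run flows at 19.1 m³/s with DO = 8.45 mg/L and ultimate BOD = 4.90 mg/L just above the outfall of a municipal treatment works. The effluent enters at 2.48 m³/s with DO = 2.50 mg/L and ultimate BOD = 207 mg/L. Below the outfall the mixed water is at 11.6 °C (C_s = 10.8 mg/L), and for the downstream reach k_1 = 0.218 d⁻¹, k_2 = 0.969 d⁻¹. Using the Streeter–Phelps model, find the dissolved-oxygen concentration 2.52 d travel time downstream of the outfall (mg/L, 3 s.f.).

Mixed DO = (19.1×8.45 + 2.48×2.50)/(19.1+2.48) = 167.6/21.58 = 7.766 mg/L.
Mixed L₀ = (19.1×4.90 + 2.48×207)/(21.58) = 607.0/21.58 = 28.13 mg/L.
Initial deficit D₀ = C_s − DO₀ = 10.8 − 7.766 = 3.034 mg/L.
D(2.52) = [0.218×28.13/(0.969−0.218)](e^(−0.218×2.52) − e^(−0.969×2.52)) + 3.034 e^(−0.969×2.52)
= 8.164 × (0.5773 − 0.08700) + 3.034 × 0.08700 = 4.267 mg/L.
DO = 10.8 − 4.267 = 6.533 mg/L.

DO ≈ 6.53 mg/L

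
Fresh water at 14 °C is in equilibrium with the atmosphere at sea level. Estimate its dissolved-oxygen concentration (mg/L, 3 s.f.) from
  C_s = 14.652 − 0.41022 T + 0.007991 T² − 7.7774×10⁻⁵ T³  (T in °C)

C_s ≈ 10.3 mg/L

C_s = 14.652 − 0.41022×14 + 0.007991×14² − 7.7774×10⁻⁵×14³ = 10.26 mg/L.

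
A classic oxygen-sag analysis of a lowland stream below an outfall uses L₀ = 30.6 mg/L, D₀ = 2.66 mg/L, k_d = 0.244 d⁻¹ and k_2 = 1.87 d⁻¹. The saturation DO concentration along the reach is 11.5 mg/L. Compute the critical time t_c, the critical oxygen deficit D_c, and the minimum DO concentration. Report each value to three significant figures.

t_c ≈ 0.720 d; D_c ≈ 3.35 mg/L; min DO ≈ 8.15 mg/L

At the critical point dD/dt = 0, so k_d L₀ e^(−k_d t) = k_2 D. Substituting D(t) from the Streeter–Phelps equation and solving for t gives
t_c = ln[(k_2/k_d)(1 − D₀(k_2−k_d)/(k_d L₀))] / (k_2−k_d).
Here k_2−k_d = 1.626 d⁻¹ and 1 − D₀(k_2−k_d)/(k_d L₀) = 1 − 2.66×1.626/(0.244×30.6) = 0.4207, so
t_c = ln(7.664 × 0.4207) / 1.626 = 1.171 / 1.626 = 0.7200 d.
D_c = (k_d/k_2) L₀ e^(−k_d t_c) = (0.244/1.87) × 30.6 × e^(−0.244×0.7200) = 0.1305 × 30.6 × 0.8389 = 3.349 mg/L.
Minimum DO = C_s − D_c = 11.5 − 3.349 = 8.151 mg/L.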